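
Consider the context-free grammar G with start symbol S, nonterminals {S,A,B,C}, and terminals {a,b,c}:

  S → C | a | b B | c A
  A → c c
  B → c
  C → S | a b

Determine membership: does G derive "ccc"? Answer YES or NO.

Convert to CNF:
  S -> T0 A | T1 T2 | T2 B | a
  A -> T0 T0
  B -> c
  C -> T0 A | T1 T2 | T2 B | a
  T0 -> c
  T1 -> a
  T2 -> b

Fill CYK table bottom-up:
  cell(0,0) c: {B,T0}  orig:{B}
  cell(1,1) c: {B,T0}  orig:{B}
  cell(2,2) c: {B,T0}  orig:{B}
  cell(0,1) cc: {A}
  cell(1,2) cc: {A}
  cell(0,2) ccc: {C,S}

S ∈ T[0,2] ⇒ YES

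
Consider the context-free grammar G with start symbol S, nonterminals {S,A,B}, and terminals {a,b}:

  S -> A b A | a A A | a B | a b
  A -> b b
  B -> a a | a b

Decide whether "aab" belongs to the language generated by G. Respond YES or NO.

Convert to CNF:
  S -> A X2 | T1 B | T1 T0 | T1 X3
  A -> T0 T0
  B -> T1 T0 | T1 T1
  T0 -> b
  T1 -> a
  X2 -> T0 A
  X3 -> A A

Fill CYK table bottom-up:
  cell(0,0) a: {T1}  orig:{}
  cell(1,1) a: {T1}  orig:{}
  cell(2,2) b: {T0}  orig:{}
  cell(0,1) aa: {B}
  cell(1,2) ab: {B,S}
  cell(0,2) aab: {S}

S ∈ T[0,2] ⇒ YES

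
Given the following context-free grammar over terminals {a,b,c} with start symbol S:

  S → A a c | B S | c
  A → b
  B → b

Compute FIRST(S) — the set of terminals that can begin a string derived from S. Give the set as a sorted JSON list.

FIRST iteration:
round 1:
  A via A→b: +{b}
  B via B→b: +{b}
  S via S→A a c: +{b}
  S via S→c: +{c}
  FIRST(S)={b,c}  FIRST(A)={b}  FIRST(B)={b}
round 2: — fixpoint
  FIRST(S)={b,c}  FIRST(A)={b}  FIRST(B)={b}

FIRST(S) = ["b", "c"]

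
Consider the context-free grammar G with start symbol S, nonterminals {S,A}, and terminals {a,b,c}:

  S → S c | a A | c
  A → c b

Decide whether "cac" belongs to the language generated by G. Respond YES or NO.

Convert to CNF:
  S -> S T0 | T2 A | c
  A -> T0 T1
  T0 -> c
  T1 -> b
  T2 -> a

CYK table (by increasing span):
  cell(0,0) c: {S,T0}  orig:{S}
  cell(1,1) a: {T2}  orig:{}
  cell(2,2) c: {S,T0}  orig:{S}
  cell(0,1) ca: ∅
  cell(1,2) ac: ∅
  cell(0,2) cac: ∅

S ∉ T[0,2] ⇒ NO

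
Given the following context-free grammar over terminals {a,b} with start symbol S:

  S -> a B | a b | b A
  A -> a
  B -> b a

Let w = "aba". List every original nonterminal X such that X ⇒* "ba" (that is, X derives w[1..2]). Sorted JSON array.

Convert to CNF:
  S -> T0 A | T1 B | T1 T0
  A -> a
  B -> T0 T1
  T0 -> b
  T1 -> a

Fill CYK table bottom-up, restricted to cells inside w[1..2]:
  T[1,1] 'b' = {T0}  orig:{}
  T[2,2] 'a' = {A,T1}  orig:{A}
  T[1,2] 'ba' = {B,S}

Original NTs in T[1,2] deriving "ba": ["B", "S"]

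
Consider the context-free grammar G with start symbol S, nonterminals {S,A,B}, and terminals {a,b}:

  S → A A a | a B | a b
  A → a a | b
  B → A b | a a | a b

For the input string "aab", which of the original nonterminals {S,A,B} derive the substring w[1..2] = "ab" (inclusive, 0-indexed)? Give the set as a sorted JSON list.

Convert to CNF:
  S -> A X2 | T0 B | T0 T1
  A -> T0 T0 | b
  B -> A T1 | T0 T0 | T0 T1
  T0 -> a
  T1 -> b
  X2 -> A T0

Fill CYK table bottom-up — only the sub-triangle for w[1..2]:
  cell(1,1) a: {T0}  orig:{}
  cell(2,2) b: {A,T1}  orig:{A}
  cell(1,2) ab: {B,S}

Original NTs in T[1,2] deriving "ab": ["B", "S"]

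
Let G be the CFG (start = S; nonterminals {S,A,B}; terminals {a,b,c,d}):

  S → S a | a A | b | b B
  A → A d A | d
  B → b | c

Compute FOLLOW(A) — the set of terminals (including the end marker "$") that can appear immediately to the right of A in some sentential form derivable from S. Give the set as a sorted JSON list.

FIRST iteration:
pass 1:
  A via A→d: +{d}
  B via B→b: +{b}
  B via B→c: +{c}
  S via S→a A: +{a}
  S via S→b: +{b}
  FIRST(S)={a,b}  FIRST(A)={d}  FIRST(B)={b,c}
pass 2: (stable)
  FIRST(S)={a,b}  FIRST(A)={d}  FIRST(B)={b,c}

FOLLOW sets:
seed FOLLOW(S) with $
iter 1:
  A→A d A: FOLLOW(A) ⊇ FIRST(d) = {d}; new: +{d}
  S→S a: FOLLOW(S) ⊇ FIRST(a) = {a}; new: +{a}
  S→a A: FOLLOW(A) ⊇ FOLLOW(S) ⊇ {$,a}; new: +{$,a}
  S→b B: FOLLOW(B) ⊇ FOLLOW(S) ⊇ {$,a}; new: +{$,a}
  FOLLOW[S]={$,a}  FOLLOW[A]={$,a,d}  FOLLOW[B]={$,a}
iter 2: — fixpoint
  FOLLOW[S]={$,a}  FOLLOW[A]={$,a,d}  FOLLOW[B]={$,a}

FOLLOW(A) = ["$", "a", "d"]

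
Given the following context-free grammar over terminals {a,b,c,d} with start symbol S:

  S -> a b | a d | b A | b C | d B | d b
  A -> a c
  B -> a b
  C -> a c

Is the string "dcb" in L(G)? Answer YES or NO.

Convert to CNF:
  S -> T0 T2 | T0 T3 | T2 A | T2 C | T3 B | T3 T2
  A -> T0 T1
  B -> T0 T2
  C -> T0 T1
  T0 -> a
  T1 -> c
  T2 -> b
  T3 -> d

CYK table (by increasing span):
  cell(0,0) d: {T3}  orig:{}
  cell(1,1) c: {T1}  orig:{}
  cell(2,2) b: {T2}  orig:{}
  cell(0,1) dc: ∅
  cell(1,2) cb: ∅
  cell(0,2) dcb: ∅

S ∉ T[0,2] ⇒ NO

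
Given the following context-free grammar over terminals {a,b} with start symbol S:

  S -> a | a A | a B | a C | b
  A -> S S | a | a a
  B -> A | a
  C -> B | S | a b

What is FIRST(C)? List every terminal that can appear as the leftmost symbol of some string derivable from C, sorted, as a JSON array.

Compute FIRST by fixpoint:
round 1:
  A via A→a: +{a}
  B via B→A: +{a}
  C via C→B: +{a}
  S via S→a: +{a}
  S via S→b: +{b}
  S: {a,b}  A: {a}  B: {a}  C: {a}
round 2:
  A via A→S S: +{b}
  B via B→A: +{b}
  C via C→B: +{b}
  S: {a,b}  A: {a,b}  B: {a,b}  C: {a,b}
round 3: (stable)
  S: {a,b}  A: {a,b}  B: {a,b}  C: {a,b}

FIRST(C) = ["a", "b"]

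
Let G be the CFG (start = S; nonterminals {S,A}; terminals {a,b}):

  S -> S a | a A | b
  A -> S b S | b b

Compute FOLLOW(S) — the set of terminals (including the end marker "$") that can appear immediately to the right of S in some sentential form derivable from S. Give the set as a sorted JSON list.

FIRST sets, iterate to fixpoint:
pass 1:
  A via A→b b: +{b}
  S via S→a A: +{a}
  S via S→b: +{b}
  FIRST[S]={a,b}  FIRST[A]={b}
pass 2:
  A via A→S b S: +{a}
  FIRST[S]={a,b}  FIRST[A]={a,b}
pass 3: (stable)
  FIRST[S]={a,b}  FIRST[A]={a,b}

FOLLOW iteration:
seed FOLLOW(S) with $
pass 1:
  A→S b S: FOLLOW(S) ⊇ FIRST(b) = {b}; new: +{b}
  S→S a: FOLLOW(S) ⊇ FIRST(a) = {a}; new: +{a}
  S→a A: FOLLOW(A) ⊇ FOLLOW(S) ⊇ {$,a,b}; new: +{$,a,b}
  FOLLOW(S)={$,a,b}  FOLLOW(A)={$,a,b}
pass 2: (no change)
  FOLLOW(S)={$,a,b}  FOLLOW(A)={$,a,b}

FOLLOW(S) = ["$", "a", "b"]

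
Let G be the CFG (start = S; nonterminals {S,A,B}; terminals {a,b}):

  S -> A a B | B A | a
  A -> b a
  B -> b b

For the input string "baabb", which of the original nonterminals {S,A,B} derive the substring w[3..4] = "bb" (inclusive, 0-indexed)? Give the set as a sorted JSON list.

Convert to CNF:
  S -> A X2 | B A | a
  A -> T0 T1
  B -> T0 T0
  T0 -> b
  T1 -> a
  X2 -> T1 B

CYK table (by increasing span) (cells [i..j] with 3 ≤ i ≤ j ≤ 4 only):
  T[3,3] 'b' = {T0}  orig:{}
  T[4,4] 'b' = {T0}  orig:{}
  T[3,4] 'bb' = {B}

Original NTs in T[3,4] deriving "bb": ["B"]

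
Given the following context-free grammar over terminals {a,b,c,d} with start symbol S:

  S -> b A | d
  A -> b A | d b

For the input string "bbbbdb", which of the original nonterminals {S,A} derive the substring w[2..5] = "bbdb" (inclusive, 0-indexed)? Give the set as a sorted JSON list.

Convert to CNF:
  S -> T0 A | d
  A -> T0 A | T1 T0
  T0 -> b
  T1 -> d

Fill CYK table bottom-up, restricted to cells inside w[2..5]:
  T[2,2] 'b' = {T0}  orig:{}
  T[3,3] 'b' = {T0}  orig:{}
  T[4,4] 'd' = {S,T1}  orig:{S}
  T[5,5] 'b' = {T0}  orig:{}
  T[2,3] 'bb' = ∅
  T[3,4] 'bd' = ∅
  T[4,5] 'db' = {A}
  T[2,4] 'bbd' = ∅
  T[3,5] 'bdb' = {A,S}
  T[2,5] 'bbdb' = {A,S}

Original NTs in T[2,5] deriving "bbdb": ["A", "S"]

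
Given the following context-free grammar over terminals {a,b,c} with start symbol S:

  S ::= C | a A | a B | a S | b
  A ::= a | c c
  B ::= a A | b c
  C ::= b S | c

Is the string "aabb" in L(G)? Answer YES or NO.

CNF form of G:
  S -> T1 A | T1 B | T1 S | T2 S | b | c
  A -> T0 T0 | a
  B -> T1 A | T2 T0
  C -> T2 S | c
  T0 -> c
  T1 -> a
  T2 -> b

CYK table (by increasing span):
  [0..0]={A,T1}  "a"  orig:{A}
  [1..1]={A,T1}  "a"  orig:{A}
  [2..2]={S,T2}  "b"  orig:{S}
  [3..3]={S,T2}  "b"  orig:{S}
  [0..1]={B,S}  "aa"
  [1..2]={S}  "ab"
  [2..3]={C,S}  "bb"
  [0..2]={S}  "aab"
  [1..3]={S}  "abb"
  [0..3]={S}  "aabb"

S ∈ T[0,3] ⇒ YES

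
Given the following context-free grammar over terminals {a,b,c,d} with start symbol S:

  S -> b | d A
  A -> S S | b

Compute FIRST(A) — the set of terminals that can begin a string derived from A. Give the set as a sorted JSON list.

Compute FIRST by fixpoint:
pass 1:
  A via A→b: +{b}
  S via S→b: +{b}
  S via S→d A: +{d}
  FIRST[S]={b,d}  FIRST[A]={b}
pass 2:
  A via A→S S: +{d}
  FIRST[S]={b,d}  FIRST[A]={b,d}
pass 3: (no change)
  FIRST[S]={b,d}  FIRST[A]={b,d}

FIRST(A) = ["b", "d"]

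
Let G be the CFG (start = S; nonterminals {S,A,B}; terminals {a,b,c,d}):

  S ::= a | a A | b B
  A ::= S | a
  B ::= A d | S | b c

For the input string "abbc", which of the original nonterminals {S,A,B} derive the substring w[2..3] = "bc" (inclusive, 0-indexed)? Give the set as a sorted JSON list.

Convert to CNF:
  S -> T0 A | T1 B | a
  A -> T0 A | T1 B | a
  B -> A T2 | T0 A | T1 B | T1 T3 | a
  T0 -> a
  T1 -> b
  T2 -> d
  T3 -> c

CYK table (by increasing span) (cells [i..j] with 2 ≤ i ≤ j ≤ 3 only):
  T[2,2] 'b' = {T1}  orig:{}
  T[3,3] 'c' = {T3}  orig:{}
  T[2,3] 'bc' = {B}

Original NTs in T[2,3] deriving "bc": ["B"]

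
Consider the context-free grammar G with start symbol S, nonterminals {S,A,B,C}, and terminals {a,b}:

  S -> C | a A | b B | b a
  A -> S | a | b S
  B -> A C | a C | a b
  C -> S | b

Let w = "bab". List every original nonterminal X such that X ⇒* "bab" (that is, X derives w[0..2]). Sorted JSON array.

CNF form of G:
  S -> T0 A | T1 B | T1 T0 | b
  A -> T0 A | T1 B | T1 S | T1 T0 | a | b
  B -> A C | T0 C | T0 T1
  C -> T0 A | T1 B | T1 T0 | b
  T0 -> a
  T1 -> b

CYK table (by increasing span) (cells [i..j] with 0 ≤ i ≤ j ≤ 2 only):
  T[0,0] 'b' = {A,C,S,T1}  orig:{A,C,S}
  T[1,1] 'a' = {A,T0}  orig:{A}
  T[2,2] 'b' = {A,C,S,T1}  orig:{A,C,S}
  T[0,1] 'ba' = {A,C,S}
  T[1,2] 'ab' = {A,B,C,S}
  T[0,2] 'bab' = {A,B,C,S}

Original NTs in T[0,2] deriving "bab": ["A", "B", "C", "S"]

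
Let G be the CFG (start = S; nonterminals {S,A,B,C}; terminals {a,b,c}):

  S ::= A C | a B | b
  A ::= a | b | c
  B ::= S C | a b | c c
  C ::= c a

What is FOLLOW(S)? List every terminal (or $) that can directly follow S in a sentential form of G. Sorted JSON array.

FIRST iteration:
pass 1:
  A via A→a: +{a}
  A via A→b: +{b}
  A via A→c: +{c}
  B via B→a b: +{a}
  B via B→c c: +{c}
  C via C→c a: +{c}
  S via S→A C: +{a,b,c}
  FIRST(S)={a,b,c}  FIRST(A)={a,b,c}  FIRST(B)={a,c}  FIRST(C)={c}
pass 2:
  B via B→S C: +{b}
  FIRST(S)={a,b,c}  FIRST(A)={a,b,c}  FIRST(B)={a,b,c}  FIRST(C)={c}
pass 3: (stable)
  FIRST(S)={a,b,c}  FIRST(A)={a,b,c}  FIRST(B)={a,b,c}  FIRST(C)={c}

FOLLOW sets:
initialize: $ ∈ FOLLOW(S)
[1]
  B→S C: FOLLOW(S) ⊇ FIRST(C) = {c}; new: +{c}
  S→A C: FOLLOW(A) ⊇ FIRST(C) = {c}; new: +{c}
  S→A C: FOLLOW(C) ⊇ FOLLOW(S) ⊇ {$,c}; new: +{$,c}
  S→a B: FOLLOW(B) ⊇ FOLLOW(S) ⊇ {$,c}; new: +{$,c}
  FOLLOW[S]={$,c}  FOLLOW[A]={c}  FOLLOW[B]={$,c}  FOLLOW[C]={$,c}
[2] (no change)
  FOLLOW[S]={$,c}  FOLLOW[A]={c}  FOLLOW[B]={$,c}  FOLLOW[C]={$,c}

FOLLOW(S) = ["$", "c"]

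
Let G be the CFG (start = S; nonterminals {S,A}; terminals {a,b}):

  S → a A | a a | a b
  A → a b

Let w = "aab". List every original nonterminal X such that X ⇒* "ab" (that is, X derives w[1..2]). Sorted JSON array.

CNF form of G:
  S -> T0 A | T0 T0 | T0 T1
  A -> T0 T1
  T0 -> a
  T1 -> b

CYK table (by increasing span) (cells [i..j] with 1 ≤ i ≤ j ≤ 2 only):
  [1..1]={T0}  "a"  orig:{}
  [2..2]={T1}  "b"  orig:{}
  [1..2]={A,S}  "ab"

Original NTs in T[1,2] deriving "ab": ["A", "S"]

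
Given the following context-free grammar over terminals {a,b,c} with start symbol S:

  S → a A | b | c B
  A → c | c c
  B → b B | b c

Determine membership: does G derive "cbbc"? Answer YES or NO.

CNF form of G:
  S -> T0 B | T2 A | b
  A -> T0 T0 | c
  B -> T1 B | T1 T0
  T0 -> c
  T1 -> b
  T2 -> a

Fill CYK table bottom-up:
  cell(0,0) c: {A,T0}  orig:{A}
  cell(1,1) b: {S,T1}  orig:{S}
  cell(2,2) b: {S,T1}  orig:{S}
  cell(3,3) c: {A,T0}  orig:{A}
  cell(0,1) cb: ∅
  cell(1,2) bb: ∅
  cell(2,3) bc: {B}
  cell(0,2) cbb: ∅
  cell(1,3) bbc: {B}
  cell(0,3) cbbc: {S}

S ∈ T[0,3] ⇒ YES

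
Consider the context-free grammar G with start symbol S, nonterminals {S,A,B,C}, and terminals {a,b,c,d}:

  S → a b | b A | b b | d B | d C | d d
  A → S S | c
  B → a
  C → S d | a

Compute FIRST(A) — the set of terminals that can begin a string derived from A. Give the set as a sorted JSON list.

FIRST iteration:
iter 1:
  A via A→c: +{c}
  B via B→a: +{a}
  C via C→a: +{a}
  S via S→a b: +{a}
  S via S→b A: +{b}
  S via S→d B: +{d}
  FIRST[S]={a,b,d}  FIRST[A]={c}  FIRST[B]={a}  FIRST[C]={a}
iter 2:
  A via A→S S: +{a,b,d}
  C via C→S d: +{b,d}
  FIRST[S]={a,b,d}  FIRST[A]={a,b,c,d}  FIRST[B]={a}  FIRST[C]={a,b,d}
iter 3: (no change)
  FIRST[S]={a,b,d}  FIRST[A]={a,b,c,d}  FIRST[B]={a}  FIRST[C]={a,b,d}

FIRST(A) = ["a", "b", "c", "d"]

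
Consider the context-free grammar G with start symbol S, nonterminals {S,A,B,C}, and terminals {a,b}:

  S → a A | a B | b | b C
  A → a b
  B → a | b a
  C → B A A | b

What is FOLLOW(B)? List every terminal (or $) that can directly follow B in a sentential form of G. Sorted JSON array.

Compute FIRST by fixpoint:
round 1:
  A via A→a b: +{a}
  B via B→a: +{a}
  B via B→b a: +{b}
  C via C→B A A: +{a,b}
  S via S→a A: +{a}
  S via S→b: +{b}
  S: {a,b}  A: {a}  B: {a,b}  C: {a,b}
round 2: (stable)
  S: {a,b}  A: {a}  B: {a,b}  C: {a,b}

Compute FOLLOW by fixpoint:
FOLLOW(S) := {$}
iter 1:
  C→B A A: FOLLOW(B) ⊇ FIRST(A) = {a}; new: +{a}
  C→B A A: FOLLOW(A) ⊇ FIRST(A) = {a}; new: +{a}
  S→a A: FOLLOW(A) ⊇ FOLLOW(S) ⊇ {$}; new: +{$}
  S→a B: FOLLOW(B) ⊇ FOLLOW(S) ⊇ {$}; new: +{$}
  S→b C: FOLLOW(C) ⊇ FOLLOW(S) ⊇ {$}; new: +{$}
  S: {$}  A: {$,a}  B: {$,a}  C: {$}
iter 2: (stable)
  S: {$}  A: {$,a}  B: {$,a}  C: {$}

FOLLOW(B) = ["$", "a"]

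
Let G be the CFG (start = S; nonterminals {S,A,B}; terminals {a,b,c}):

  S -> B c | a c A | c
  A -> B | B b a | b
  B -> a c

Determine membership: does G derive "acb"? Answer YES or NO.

CNF form of G:
  S -> B T2 | T1 X4 | c
  A -> B X3 | T1 T2 | b
  B -> T1 T2
  T0 -> b
  T1 -> a
  T2 -> c
  X3 -> T0 T1
  X4 -> T2 A

Fill CYK table bottom-up:
  T[0,0] 'a' = {T1}  orig:{}
  T[1,1] 'c' = {S,T2}  orig:{S}
  T[2,2] 'b' = {A,T0}  orig:{A}
  T[0,1] 'ac' = {A,B}
  T[1,2] 'cb' = {X4}  orig:{}
  T[0,2] 'acb' = {S}

S ∈ T[0,2] ⇒ YES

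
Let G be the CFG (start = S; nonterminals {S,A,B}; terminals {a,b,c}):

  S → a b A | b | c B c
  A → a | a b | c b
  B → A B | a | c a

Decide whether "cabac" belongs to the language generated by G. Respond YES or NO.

CNF form of G:
  S -> T0 X3 | T2 X4 | b
  A -> T0 T1 | T2 T1 | a
  B -> A B | T2 T0 | a
  T0 -> a
  T1 -> b
  T2 -> c
  X3 -> T1 A
  X4 -> B T2

CYK fill:
  [0..0]={T2}  "c"  orig:{}
  [1..1]={A,B,T0}  "a"  orig:{A,B}
  [2..2]={S,T1}  "b"  orig:{S}
  [3..3]={A,B,T0}  "a"  orig:{A,B}
  [4..4]={T2}  "c"  orig:{}
  [0..1]={B}  "ca"
  [1..2]={A}  "ab"
  [2..3]={X3}  "ba"  orig:{}
  [3..4]={X4}  "ac"  orig:{}
  [0..2]=∅  "cab"
  [1..3]={B,S}  "aba"
  [2..4]=∅  "bac"
  [0..3]=∅  "caba"
  [1..4]={X4}  "abac"  orig:{}
  [0..4]={S}  "cabac"

S ∈ T[0,4] ⇒ YES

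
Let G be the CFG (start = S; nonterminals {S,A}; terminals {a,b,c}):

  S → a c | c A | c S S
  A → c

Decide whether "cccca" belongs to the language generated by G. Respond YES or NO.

Convert to CNF:
  S -> T0 T1 | T1 A | T1 X2
  A -> c
  T0 -> a
  T1 -> c
  X2 -> S S

CYK fill:
  cell(0,0) c: {A,T1}  orig:{A}
  cell(1,1) c: {A,T1}  orig:{A}
  cell(2,2) c: {A,T1}  orig:{A}
  cell(3,3) c: {A,T1}  orig:{A}
  cell(4,4) a: {T0}  orig:{}
  cell(0,1) cc: {S}
  cell(1,2) cc: {S}
  cell(2,3) cc: {S}
  cell(3,4) ca: ∅
  cell(0,2) ccc: ∅
  cell(1,3) ccc: ∅
  cell(2,4) cca: ∅
  cell(0,3) cccc: {X2}  orig:{}
  cell(1,4) ccca: ∅
  cell(0,4) cccca: ∅

S ∉ T[0,4] ⇒ NO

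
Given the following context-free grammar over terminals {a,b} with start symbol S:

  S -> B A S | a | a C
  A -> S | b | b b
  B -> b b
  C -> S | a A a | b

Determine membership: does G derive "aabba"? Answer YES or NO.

CNF form of G:
  S -> B X5 | T0 C | a
  A -> B X2 | T0 C | T1 T1 | a | b
  B -> T1 T1
  C -> B X3 | T0 C | T0 X4 | a | b
  T0 -> a
  T1 -> b
  X2 -> A S
  X3 -> A S
  X4 -> A T0
  X5 -> A S

Fill CYK table bottom-up:
  T[0,0] 'a' = {A,C,S,T0}  orig:{A,C,S}
  T[1,1] 'a' = {A,C,S,T0}  orig:{A,C,S}
  T[2,2] 'b' = {A,C,T1}  orig:{A,C}
  T[3,3] 'b' = {A,C,T1}  orig:{A,C}
  T[4,4] 'a' = {A,C,S,T0}  orig:{A,C,S}
  T[0,1] 'aa' = {A,C,S,X2,X3,X4,X5}  orig:{A,C,S}
  T[1,2] 'ab' = {A,C,S}
  T[2,3] 'bb' = {A,B}
  T[3,4] 'ba' = {X2,X3,X4,X5}  orig:{}
  T[0,2] 'aab' = {A,C,S,X2,X3,X5}  orig:{A,C,S}
  T[1,3] 'abb' = ∅
  T[2,4] 'bba' = {X2,X3,X4,X5}  orig:{}
  T[0,3] 'aabb' = ∅
  T[1,4] 'abba' = {C}
  T[0,4] 'aabba' = {A,C,S}

S ∈ T[0,4] ⇒ YES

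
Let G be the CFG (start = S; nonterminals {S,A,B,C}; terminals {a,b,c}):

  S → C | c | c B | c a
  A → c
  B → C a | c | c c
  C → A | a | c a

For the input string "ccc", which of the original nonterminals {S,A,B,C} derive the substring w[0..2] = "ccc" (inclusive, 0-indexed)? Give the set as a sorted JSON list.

Convert to CNF:
  S -> T1 B | T1 T0 | a | c
  A -> c
  B -> C T0 | T1 T1 | c
  C -> T1 T0 | a | c
  T0 -> a
  T1 -> c

CYK fill, restricted to cells inside w[0..2]:
  T[0,0] 'c' = {A,B,C,S,T1}  orig:{A,B,C,S}
  T[1,1] 'c' = {A,B,C,S,T1}  orig:{A,B,C,S}
  T[2,2] 'c' = {A,B,C,S,T1}  orig:{A,B,C,S}
  T[0,1] 'cc' = {B,S}
  T[1,2] 'cc' = {B,S}
  T[0,2] 'ccc' = {S}

Original NTs in T[0,2] deriving "ccc": ["S"]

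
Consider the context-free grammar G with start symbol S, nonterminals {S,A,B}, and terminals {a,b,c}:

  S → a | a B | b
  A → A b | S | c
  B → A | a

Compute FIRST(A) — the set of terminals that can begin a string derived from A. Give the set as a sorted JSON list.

FIRST sets, iterate to fixpoint:
iter 1:
  A via A→c: +{c}
  B via B→A: +{c}
  B via B→a: +{a}
  S via S→a: +{a}
  S via S→b: +{b}
  S: {a,b}  A: {c}  B: {a,c}
iter 2:
  A via A→S: +{a,b}
  B via B→A: +{b}
  S: {a,b}  A: {a,b,c}  B: {a,b,c}
iter 3: — fixpoint
  S: {a,b}  A: {a,b,c}  B: {a,b,c}

FIRST(A) = ["a", "b", "c"]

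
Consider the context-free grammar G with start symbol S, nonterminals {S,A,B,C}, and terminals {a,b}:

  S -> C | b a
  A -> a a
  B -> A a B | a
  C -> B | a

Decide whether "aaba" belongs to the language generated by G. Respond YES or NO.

CNF form of G:
  S -> A X4 | T1 T0 | a
  A -> T0 T0
  B -> A X2 | a
  C -> A X3 | a
  T0 -> a
  T1 -> b
  X2 -> T0 B
  X3 -> T0 B
  X4 -> T0 B

CYK fill:
  [0..0]={B,C,S,T0}  "a"  orig:{B,C,S}
  [1..1]={B,C,S,T0}  "a"  orig:{B,C,S}
  [2..2]={T1}  "b"  orig:{}
  [3..3]={B,C,S,T0}  "a"  orig:{B,C,S}
  [0..1]={A,X2,X3,X4}  "aa"  orig:{A}
  [1..2]=∅  "ab"
  [2..3]={S}  "ba"
  [0..2]=∅  "aab"
  [1..3]=∅  "aba"
  [0..3]=∅  "aaba"

S ∉ T[0,3] ⇒ NO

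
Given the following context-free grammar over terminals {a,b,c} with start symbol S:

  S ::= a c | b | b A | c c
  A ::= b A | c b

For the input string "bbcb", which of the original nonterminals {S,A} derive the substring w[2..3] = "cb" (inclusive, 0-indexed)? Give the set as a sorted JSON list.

CNF form of G:
  S -> T0 A | T1 T1 | T2 T1 | b
  A -> T0 A | T1 T0
  T0 -> b
  T1 -> c
  T2 -> a

Fill CYK table bottom-up, restricted to cells inside w[2..3]:
  cell(2,2) c: {T1}  orig:{}
  cell(3,3) b: {S,T0}  orig:{S}
  cell(2,3) cb: {A}

Original NTs in T[2,3] deriving "cb": ["A"]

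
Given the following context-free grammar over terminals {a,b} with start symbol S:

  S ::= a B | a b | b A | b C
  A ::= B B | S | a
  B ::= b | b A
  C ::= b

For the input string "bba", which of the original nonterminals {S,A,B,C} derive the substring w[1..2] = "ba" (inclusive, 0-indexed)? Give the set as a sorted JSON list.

Convert to CNF:
  S -> T0 B | T0 T1 | T1 A | T1 C
  A -> B B | T0 B | T0 T1 | T1 A | T1 C | a
  B -> T1 A | b
  C -> b
  T0 -> a
  T1 -> b

CYK fill — only the sub-triangle for w[1..2]:
  T[1,1] 'b' = {B,C,T1}  orig:{B,C}
  T[2,2] 'a' = {A,T0}  orig:{A}
  T[1,2] 'ba' = {A,B,S}

Original NTs in T[1,2] deriving "ba": ["A", "B", "S"]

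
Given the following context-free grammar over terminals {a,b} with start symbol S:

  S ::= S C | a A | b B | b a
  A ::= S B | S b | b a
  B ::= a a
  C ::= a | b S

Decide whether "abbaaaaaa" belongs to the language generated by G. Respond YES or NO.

CNF form of G:
  S -> S C | T0 B | T0 T1 | T1 A
  A -> S B | S T0 | T0 T1
  B -> T1 T1
  C -> T0 S | a
  T0 -> b
  T1 -> a

CYK fill:
  cell(0,0) a: {C,T1}  orig:{C}
  cell(1,1) b: {T0}  orig:{}
  cell(2,2) b: {T0}  orig:{}
  cell(3,3) a: {C,T1}  orig:{C}
  cell(4,4) a: {C,T1}  orig:{C}
  cell(5,5) a: {C,T1}  orig:{C}
  cell(6,6) a: {C,T1}  orig:{C}
  cell(7,7) a: {C,T1}  orig:{C}
  cell(8,8) a: {C,T1}  orig:{C}
  cell(0,1) ab: ∅
  cell(1,2) bb: ∅
  cell(2,3) ba: {A,S}
  cell(3,4) aa: {B}
  cell(4,5) aa: {B}
  cell(5,6) aa: {B}
  cell(6,7) aa: {B}
  cell(7,8) aa: {B}
  cell(0,2) abb: ∅
  cell(1,3) bba: {C}
  cell(2,4) baa: {S}
  cell(3,5) aaa: ∅
  cell(4,6) aaa: ∅
  cell(5,7) aaa: ∅
  cell(6,8) aaa: ∅
  cell(0,3) abba: ∅
  cell(1,4) bbaa: {C}
  cell(2,5) baaa: {A,S}
  cell(3,6) aaaa: ∅
  cell(4,7) aaaa: ∅
  cell(5,8) aaaa: ∅
  cell(0,4) abbaa: ∅
  cell(1,5) bbaaa: {C}
  cell(2,6) baaaa: {A,S}
  cell(3,7) aaaaa: ∅
  cell(4,8) aaaaa: ∅
  cell(0,5) abbaaa: ∅
  cell(1,6) bbaaaa: {C}
  cell(2,7) baaaaa: {A,S}
  cell(3,8) aaaaaa: ∅
  cell(0,6) abbaaaa: ∅
  cell(1,7) bbaaaaa: {C}
  cell(2,8) baaaaaa: {A,S}
  cell(0,7) abbaaaaa: ∅
  cell(1,8) bbaaaaaa: {C}
  cell(0,8) abbaaaaaa: ∅

S ∉ T[0,8] ⇒ NO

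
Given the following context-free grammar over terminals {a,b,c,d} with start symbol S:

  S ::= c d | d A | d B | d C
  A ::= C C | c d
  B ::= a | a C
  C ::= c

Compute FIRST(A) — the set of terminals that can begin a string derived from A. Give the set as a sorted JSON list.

FIRST iteration:
[1]
  A via A→c d: +{c}
  B via B→a: +{a}
  C via C→c: +{c}
  S via S→c d: +{c}
  S via S→d A: +{d}
  S: {c,d}  A: {c}  B: {a}  C: {c}
[2] (no change)
  S: {c,d}  A: {c}  B: {a}  C: {c}

FIRST(A) = ["c"]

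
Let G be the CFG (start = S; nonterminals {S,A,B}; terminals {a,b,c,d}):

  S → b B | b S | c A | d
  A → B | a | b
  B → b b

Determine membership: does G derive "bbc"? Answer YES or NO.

CNF form of G:
  S -> T0 B | T0 S | T1 A | d
  A -> T0 T0 | a | b
  B -> T0 T0
  T0 -> b
  T1 -> c

Fill CYK table bottom-up:
  cell(0,0) b: {A,T0}  orig:{A}
  cell(1,1) b: {A,T0}  orig:{A}
  cell(2,2) c: {T1}  orig:{}
  cell(0,1) bb: {A,B}
  cell(1,2) bc: ∅
  cell(0,2) bbc: ∅

S ∉ T[0,2] ⇒ NO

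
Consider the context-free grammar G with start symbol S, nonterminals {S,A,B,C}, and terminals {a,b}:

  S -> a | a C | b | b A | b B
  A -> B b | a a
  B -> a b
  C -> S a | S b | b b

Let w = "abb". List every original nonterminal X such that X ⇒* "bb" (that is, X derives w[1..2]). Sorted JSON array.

CNF form of G:
  S -> T0 A | T0 B | T1 C | a | b
  A -> B T0 | T1 T1
  B -> T1 T0
  C -> S T0 | S T1 | T0 T0
  T0 -> b
  T1 -> a

Fill CYK table bottom-up — only the sub-triangle for w[1..2]:
  cell(1,1) b: {S,T0}  orig:{S}
  cell(2,2) b: {S,T0}  orig:{S}
  cell(1,2) bb: {C}

Original NTs in T[1,2] deriving "bb": ["C"]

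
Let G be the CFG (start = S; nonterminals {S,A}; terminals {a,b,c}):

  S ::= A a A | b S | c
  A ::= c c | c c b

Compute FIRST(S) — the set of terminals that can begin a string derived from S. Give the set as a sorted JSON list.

Compute FIRST by fixpoint:
round 1:
  A via A→c c: +{c}
  S via S→A a A: +{c}
  S via S→b S: +{b}
  FIRST(S)={b,c}  FIRST(A)={c}
round 2: (no change)
  FIRST(S)={b,c}  FIRST(A)={c}

FIRST(S) = ["b", "c"]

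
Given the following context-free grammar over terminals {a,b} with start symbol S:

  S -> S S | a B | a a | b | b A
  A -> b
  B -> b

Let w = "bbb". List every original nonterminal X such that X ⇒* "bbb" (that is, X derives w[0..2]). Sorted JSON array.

Convert to CNF:
  S -> S S | T0 B | T0 T0 | T1 A | b
  A -> b
  B -> b
  T0 -> a
  T1 -> b

CYK fill, restricted to cells inside w[0..2]:
  cell(0,0) b: {A,B,S,T1}  orig:{A,B,S}
  cell(1,1) b: {A,B,S,T1}  orig:{A,B,S}
  cell(2,2) b: {A,B,S,T1}  orig:{A,B,S}
  cell(0,1) bb: {S}
  cell(1,2) bb: {S}
  cell(0,2) bbb: {S}

Original NTs in T[0,2] deriving "bbb": ["S"]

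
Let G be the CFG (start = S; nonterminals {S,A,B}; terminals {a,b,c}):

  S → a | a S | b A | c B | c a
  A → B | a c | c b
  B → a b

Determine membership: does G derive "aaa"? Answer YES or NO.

CNF form of G:
  S -> T0 S | T1 A | T2 B | T2 T0 | a
  A -> T0 T1 | T0 T2 | T2 T1
  B -> T0 T1
  T0 -> a
  T1 -> b
  T2 -> c

CYK fill:
  T[0,0] 'a' = {S,T0}  orig:{S}
  T[1,1] 'a' = {S,T0}  orig:{S}
  T[2,2] 'a' = {S,T0}  orig:{S}
  T[0,1] 'aa' = {S}
  T[1,2] 'aa' = {S}
  T[0,2] 'aaa' = {S}

S ∈ T[0,2] ⇒ YES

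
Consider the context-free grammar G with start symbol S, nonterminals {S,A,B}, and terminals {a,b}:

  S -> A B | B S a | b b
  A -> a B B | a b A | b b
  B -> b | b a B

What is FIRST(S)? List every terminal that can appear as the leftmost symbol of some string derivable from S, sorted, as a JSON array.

FIRST sets, iterate to fixpoint:
[1]
  A via A→a B B: +{a}
  A via A→b b: +{b}
  B via B→b: +{b}
  S via S→A B: +{a,b}
  FIRST[S]={a,b}  FIRST[A]={a,b}  FIRST[B]={b}
[2] (stable)
  FIRST[S]={a,b}  FIRST[A]={a,b}  FIRST[B]={b}

FIRST(S) = ["a", "b"]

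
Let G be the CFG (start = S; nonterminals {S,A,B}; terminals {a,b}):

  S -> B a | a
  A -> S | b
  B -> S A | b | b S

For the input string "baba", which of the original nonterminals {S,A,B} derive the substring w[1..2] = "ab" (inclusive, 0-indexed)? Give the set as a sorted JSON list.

Convert to CNF:
  S -> B T0 | a
  A -> B T0 | a | b
  B -> S A | T1 S | b
  T0 -> a
  T1 -> b

CYK fill — only the sub-triangle for w[1..2]:
  [1..1]={A,S,T0}  "a"  orig:{A,S}
  [2..2]={A,B,T1}  "b"  orig:{A,B}
  [1..2]={B}  "ab"

Original NTs in T[1,2] deriving "ab": ["B"]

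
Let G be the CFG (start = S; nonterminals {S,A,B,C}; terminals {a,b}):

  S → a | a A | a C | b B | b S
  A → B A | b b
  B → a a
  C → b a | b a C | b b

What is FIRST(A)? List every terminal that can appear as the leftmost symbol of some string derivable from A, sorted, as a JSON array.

FIRST sets, iterate to fixpoint:
round 1:
  A via A→b b: +{b}
  B via B→a a: +{a}
  C via C→b a: +{b}
  S via S→a: +{a}
  S via S→b B: +{b}
  FIRST(S)={a,b}  FIRST(A)={b}  FIRST(B)={a}  FIRST(C)={b}
round 2:
  A via A→B A: +{a}
  FIRST(S)={a,b}  FIRST(A)={a,b}  FIRST(B)={a}  FIRST(C)={b}
round 3: — fixpoint
  FIRST(S)={a,b}  FIRST(A)={a,b}  FIRST(B)={a}  FIRST(C)={b}

FIRST(A) = ["a", "b"]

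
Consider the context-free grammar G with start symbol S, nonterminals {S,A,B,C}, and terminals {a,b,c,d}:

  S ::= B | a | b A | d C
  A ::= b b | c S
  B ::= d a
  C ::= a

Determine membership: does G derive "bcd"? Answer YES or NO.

CNF form of G:
  S -> T0 A | T2 C | T2 T3 | a
  A -> T0 T0 | T1 S
  B -> T2 T3
  C -> a
  T0 -> b
  T1 -> c
  T2 -> d
  T3 -> a

CYK fill:
  T[0,0] 'b' = {T0}  orig:{}
  T[1,1] 'c' = {T1}  orig:{}
  T[2,2] 'd' = {T2}  orig:{}
  T[0,1] 'bc' = ∅
  T[1,2] 'cd' = ∅
  T[0,2] 'bcd' = ∅

S ∉ T[0,2] ⇒ NO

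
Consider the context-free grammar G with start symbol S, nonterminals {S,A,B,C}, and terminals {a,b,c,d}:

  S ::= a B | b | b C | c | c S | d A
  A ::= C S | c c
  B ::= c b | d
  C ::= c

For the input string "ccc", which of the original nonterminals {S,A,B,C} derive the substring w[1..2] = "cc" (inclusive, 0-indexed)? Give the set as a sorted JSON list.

Convert to CNF:
  S -> T0 S | T1 C | T2 B | T3 A | b | c
  A -> C S | T0 T0
  B -> T0 T1 | d
  C -> c
  T0 -> c
  T1 -> b
  T2 -> a
  T3 -> d

CYK fill (cells [i..j] with 1 ≤ i ≤ j ≤ 2 only):
  T[1,1] 'c' = {C,S,T0}  orig:{C,S}
  T[2,2] 'c' = {C,S,T0}  orig:{C,S}
  T[1,2] 'cc' = {A,S}

Original NTs in T[1,2] deriving "cc": ["A", "S"]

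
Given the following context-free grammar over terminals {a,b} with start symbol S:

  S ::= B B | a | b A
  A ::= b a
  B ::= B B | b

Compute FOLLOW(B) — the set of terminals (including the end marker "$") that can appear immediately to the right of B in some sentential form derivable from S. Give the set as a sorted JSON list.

FIRST sets, iterate to fixpoint:
iter 1:
  A via A→b a: +{b}
  B via B→b: +{b}
  S via S→B B: +{b}
  S via S→a: +{a}
  FIRST[S]={a,b}  FIRST[A]={b}  FIRST[B]={b}
iter 2: (no change)
  FIRST[S]={a,b}  FIRST[A]={b}  FIRST[B]={b}

Compute FOLLOW by fixpoint:
seed FOLLOW(S) with $
[1]
  B→B B: FOLLOW(B) ⊇ FIRST(B) = {b}; new: +{b}
  S→B B: FOLLOW(B) ⊇ FOLLOW(S) ⊇ {$}; new: +{$}
  S→b A: FOLLOW(A) ⊇ FOLLOW(S) ⊇ {$}; new: +{$}
  S: {$}  A: {$}  B: {$,b}
[2] (no change)
  S: {$}  A: {$}  B: {$,b}

FOLLOW(B) = ["$", "b"]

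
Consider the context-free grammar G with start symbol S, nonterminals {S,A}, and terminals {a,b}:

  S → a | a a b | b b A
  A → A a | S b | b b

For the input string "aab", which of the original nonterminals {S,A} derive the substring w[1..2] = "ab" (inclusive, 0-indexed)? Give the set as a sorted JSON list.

Convert to CNF:
  S -> T0 X2 | T1 X3 | a
  A -> A T0 | S T1 | T1 T1
  T0 -> a
  T1 -> b
  X2 -> T0 T1
  X3 -> T1 A

Fill CYK table bottom-up, restricted to cells inside w[1..2]:
  cell(1,1) a: {S,T0}  orig:{S}
  cell(2,2) b: {T1}  orig:{}
  cell(1,2) ab: {A,X2}  orig:{A}

Original NTs in T[1,2] deriving "ab": ["A"]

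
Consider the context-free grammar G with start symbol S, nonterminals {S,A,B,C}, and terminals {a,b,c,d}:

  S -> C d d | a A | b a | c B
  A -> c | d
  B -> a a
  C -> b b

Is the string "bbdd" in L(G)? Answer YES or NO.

Convert to CNF:
  S -> C X4 | T0 A | T1 T0 | T3 B
  A -> c | d
  B -> T0 T0
  C -> T1 T1
  T0 -> a
  T1 -> b
  T2 -> d
  T3 -> c
  X4 -> T2 T2

CYK table (by increasing span):
  [0..0]={T1}  "b"  orig:{}
  [1..1]={T1}  "b"  orig:{}
  [2..2]={A,T2}  "d"  orig:{A}
  [3..3]={A,T2}  "d"  orig:{A}
  [0..1]={C}  "bb"
  [1..2]=∅  "bd"
  [2..3]={X4}  "dd"  orig:{}
  [0..2]=∅  "bbd"
  [1..3]=∅  "bdd"
  [0..3]={S}  "bbdd"

S ∈ T[0,3] ⇒ YES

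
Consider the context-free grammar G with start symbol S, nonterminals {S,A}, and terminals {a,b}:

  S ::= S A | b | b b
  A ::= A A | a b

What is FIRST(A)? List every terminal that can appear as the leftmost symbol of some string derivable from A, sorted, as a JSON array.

Compute FIRST by fixpoint:
round 1:
  A via A→a b: +{a}
  S via S→b: +{b}
  FIRST[S]={b}  FIRST[A]={a}
round 2: (stable)
  FIRST[S]={b}  FIRST[A]={a}

FIRST(A) = ["a"]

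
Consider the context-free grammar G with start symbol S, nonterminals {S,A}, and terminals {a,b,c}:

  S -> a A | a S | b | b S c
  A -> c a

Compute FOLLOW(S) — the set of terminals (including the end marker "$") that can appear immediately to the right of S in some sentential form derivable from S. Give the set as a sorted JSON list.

FIRST iteration:
pass 1:
  A via A→c a: +{c}
  S via S→a A: +{a}
  S via S→b: +{b}
  S: {a,b}  A: {c}
pass 2: (no change)
  S: {a,b}  A: {c}

FOLLOW iteration:
seed FOLLOW(S) with $
[1]
  S→a A: FOLLOW(A) ⊇ FOLLOW(S) ⊇ {$}; new: +{$}
  S→b S c: FOLLOW(S) ⊇ FIRST(c) = {c}; new: +{c}
  FOLLOW(S)={$,c}  FOLLOW(A)={$}
[2]
  S→a A: FOLLOW(A) ⊇ FOLLOW(S) ⊇ {$,c}; new: +{c}
  FOLLOW(S)={$,c}  FOLLOW(A)={$,c}
[3] (stable)
  FOLLOW(S)={$,c}  FOLLOW(A)={$,c}

FOLLOW(S) = ["$", "c"]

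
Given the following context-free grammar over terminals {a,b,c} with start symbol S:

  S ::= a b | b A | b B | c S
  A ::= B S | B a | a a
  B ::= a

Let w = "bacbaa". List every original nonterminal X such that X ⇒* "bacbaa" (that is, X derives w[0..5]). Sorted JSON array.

Convert to CNF:
  S -> T0 T1 | T1 A | T1 B | T2 S
  A -> B S | B T0 | T0 T0
  B -> a
  T0 -> a
  T1 -> b
  T2 -> c

Fill CYK table bottom-up, restricted to cells inside w[0..5]:
  cell(0,0) b: {T1}  orig:{}
  cell(1,1) a: {B,T0}  orig:{B}
  cell(2,2) c: {T2}  orig:{}
  cell(3,3) b: {T1}  orig:{}
  cell(4,4) a: {B,T0}  orig:{B}
  cell(5,5) a: {B,T0}  orig:{B}
  cell(0,1) ba: {S}
  cell(1,2) ac: ∅
  cell(2,3) cb: ∅
  cell(3,4) ba: {S}
  cell(4,5) aa: {A}
  cell(0,2) bac: ∅
  cell(1,3) acb: ∅
  cell(2,4) cba: {S}
  cell(3,5) baa: {S}
  cell(0,3) bacb: ∅
  cell(1,4) acba: {A}
  cell(2,5) cbaa: {S}
  cell(0,4) bacba: {S}
  cell(1,5) acbaa: {A}
  cell(0,5) bacbaa: {S}

Original NTs in T[0,5] deriving "bacbaa": ["S"]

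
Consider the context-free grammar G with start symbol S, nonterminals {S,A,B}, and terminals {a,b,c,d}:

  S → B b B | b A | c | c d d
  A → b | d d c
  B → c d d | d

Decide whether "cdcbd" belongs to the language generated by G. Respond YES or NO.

Convert to CNF:
  S -> B X5 | T1 X6 | T2 A | c
  A -> T0 X3 | b
  B -> T1 X4 | d
  T0 -> d
  T1 -> c
  T2 -> b
  X3 -> T0 T1
  X4 -> T0 T0
  X5 -> T2 B
  X6 -> T0 T0

CYK fill:
  cell(0,0) c: {S,T1}  orig:{S}
  cell(1,1) d: {B,T0}  orig:{B}
  cell(2,2) c: {S,T1}  orig:{S}
  cell(3,3) b: {A,T2}  orig:{A}
  cell(4,4) d: {B,T0}  orig:{B}
  cell(0,1) cd: ∅
  cell(1,2) dc: {X3}  orig:{}
  cell(2,3) cb: ∅
  cell(3,4) bd: {X5}  orig:{}
  cell(0,2) cdc: ∅
  cell(1,3) dcb: ∅
  cell(2,4) cbd: ∅
  cell(0,3) cdcb: ∅
  cell(1,4) dcbd: ∅
  cell(0,4) cdcbd: ∅

S ∉ T[0,4] ⇒ NO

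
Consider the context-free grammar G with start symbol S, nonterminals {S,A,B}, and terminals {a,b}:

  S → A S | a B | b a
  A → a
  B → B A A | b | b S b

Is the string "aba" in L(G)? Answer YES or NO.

CNF form of G:
  S -> A S | T0 T1 | T1 B
  A -> a
  B -> B X2 | T0 X3 | b
  T0 -> b
  T1 -> a
  X2 -> A A
  X3 -> S T0

CYK fill:
  T[0,0] 'a' = {A,T1}  orig:{A}
  T[1,1] 'b' = {B,T0}  orig:{B}
  T[2,2] 'a' = {A,T1}  orig:{A}
  T[0,1] 'ab' = {S}
  T[1,2] 'ba' = {S}
  T[0,2] 'aba' = {S}

S ∈ T[0,2] ⇒ YES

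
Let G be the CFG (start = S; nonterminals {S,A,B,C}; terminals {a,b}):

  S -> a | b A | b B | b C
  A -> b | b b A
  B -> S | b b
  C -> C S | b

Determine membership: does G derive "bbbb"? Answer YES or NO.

CNF form of G:
  S -> T0 A | T0 B | T0 C | a
  A -> T0 X1 | b
  B -> T0 A | T0 B | T0 C | T0 T0 | a
  C -> C S | b
  T0 -> b
  X1 -> T0 A

Fill CYK table bottom-up:
  [0..0]={A,C,T0}  "b"  orig:{A,C}
  [1..1]={A,C,T0}  "b"  orig:{A,C}
  [2..2]={A,C,T0}  "b"  orig:{A,C}
  [3..3]={A,C,T0}  "b"  orig:{A,C}
  [0..1]={B,S,X1}  "bb"  orig:{B,S}
  [1..2]={B,S,X1}  "bb"  orig:{B,S}
  [2..3]={B,S,X1}  "bb"  orig:{B,S}
  [0..2]={A,B,C,S}  "bbb"
  [1..3]={A,B,C,S}  "bbb"
  [0..3]={B,C,S,X1}  "bbbb"  orig:{B,C,S}

S ∈ T[0,3] ⇒ YES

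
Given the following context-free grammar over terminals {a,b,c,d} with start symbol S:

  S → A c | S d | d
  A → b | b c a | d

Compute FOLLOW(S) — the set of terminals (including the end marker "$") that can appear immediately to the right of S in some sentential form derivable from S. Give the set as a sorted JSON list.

FIRST sets, iterate to fixpoint:
round 1:
  A via A→b: +{b}
  A via A→d: +{d}
  S via S→A c: +{b,d}
  FIRST(S)={b,d}  FIRST(A)={b,d}
round 2: (stable)
  FIRST(S)={b,d}  FIRST(A)={b,d}

FOLLOW iteration:
seed FOLLOW(S) with $
round 1:
  S→A c: FOLLOW(A) ⊇ FIRST(c) = {c}; new: +{c}
  S→S d: FOLLOW(S) ⊇ FIRST(d) = {d}; new: +{d}
  FOLLOW[S]={$,d}  FOLLOW[A]={c}
round 2: done
  FOLLOW[S]={$,d}  FOLLOW[A]={c}

FOLLOW(S) = ["$", "d"]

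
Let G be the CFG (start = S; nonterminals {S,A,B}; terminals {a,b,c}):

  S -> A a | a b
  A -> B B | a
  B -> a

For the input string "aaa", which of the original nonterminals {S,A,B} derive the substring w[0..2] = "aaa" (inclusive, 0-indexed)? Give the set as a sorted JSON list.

CNF form of G:
  S -> A T0 | T0 T1
  A -> B B | a
  B -> a
  T0 -> a
  T1 -> b

Fill CYK table bottom-up (cells [i..j] with 0 ≤ i ≤ j ≤ 2 only):
  cell(0,0) a: {A,B,T0}  orig:{A,B}
  cell(1,1) a: {A,B,T0}  orig:{A,B}
  cell(2,2) a: {A,B,T0}  orig:{A,B}
  cell(0,1) aa: {A,S}
  cell(1,2) aa: {A,S}
  cell(0,2) aaa: {S}

Original NTs in T[0,2] deriving "aaa": ["S"]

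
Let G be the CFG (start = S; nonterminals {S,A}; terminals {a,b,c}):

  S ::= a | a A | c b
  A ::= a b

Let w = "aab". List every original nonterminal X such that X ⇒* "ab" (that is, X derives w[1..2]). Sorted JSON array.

CNF form of G:
  S -> T0 A | T2 T1 | a
  A -> T0 T1
  T0 -> a
  T1 -> b
  T2 -> c

CYK table (by increasing span) (cells [i..j] with 1 ≤ i ≤ j ≤ 2 only):
  T[1,1] 'a' = {S,T0}  orig:{S}
  T[2,2] 'b' = {T1}  orig:{}
  T[1,2] 'ab' = {A}

Original NTs in T[1,2] deriving "ab": ["A"]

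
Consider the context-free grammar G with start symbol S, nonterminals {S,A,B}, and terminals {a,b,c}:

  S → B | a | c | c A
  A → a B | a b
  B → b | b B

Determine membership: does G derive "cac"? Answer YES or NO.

CNF form of G:
  S -> T1 B | T2 A | a | b | c
  A -> T0 B | T0 T1
  B -> T1 B | b
  T0 -> a
  T1 -> b
  T2 -> c

CYK fill:
  cell(0,0) c: {S,T2}  orig:{S}
  cell(1,1) a: {S,T0}  orig:{S}
  cell(2,2) c: {S,T2}  orig:{S}
  cell(0,1) ca: ∅
  cell(1,2) ac: ∅
  cell(0,2) cac: ∅

S ∉ T[0,2] ⇒ NO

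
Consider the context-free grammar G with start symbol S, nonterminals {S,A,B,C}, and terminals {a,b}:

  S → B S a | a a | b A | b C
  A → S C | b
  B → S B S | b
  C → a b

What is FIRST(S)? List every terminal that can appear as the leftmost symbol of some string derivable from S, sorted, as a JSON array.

Compute FIRST by fixpoint:
pass 1:
  A via A→b: +{b}
  B via B→b: +{b}
  C via C→a b: +{a}
  S via S→B S a: +{b}
  S via S→a a: +{a}
  FIRST(S)={a,b}  FIRST(A)={b}  FIRST(B)={b}  FIRST(C)={a}
pass 2:
  A via A→S C: +{a}
  B via B→S B S: +{a}
  FIRST(S)={a,b}  FIRST(A)={a,b}  FIRST(B)={a,b}  FIRST(C)={a}
pass 3: (no change)
  FIRST(S)={a,b}  FIRST(A)={a,b}  FIRST(B)={a,b}  FIRST(C)={a}

FIRST(S) = ["a", "b"]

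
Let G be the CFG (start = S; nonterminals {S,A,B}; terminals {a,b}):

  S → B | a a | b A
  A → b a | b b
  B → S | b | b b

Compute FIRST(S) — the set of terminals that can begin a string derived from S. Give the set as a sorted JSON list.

FIRST iteration:
round 1:
  A via A→b a: +{b}
  B via B→b: +{b}
  S via S→B: +{b}
  S via S→a a: +{a}
  FIRST(S)={a,b}  FIRST(A)={b}  FIRST(B)={b}
round 2:
  B via B→S: +{a}
  FIRST(S)={a,b}  FIRST(A)={b}  FIRST(B)={a,b}
round 3: done
  FIRST(S)={a,b}  FIRST(A)={b}  FIRST(B)={a,b}

FIRST(S) = ["a", "b"]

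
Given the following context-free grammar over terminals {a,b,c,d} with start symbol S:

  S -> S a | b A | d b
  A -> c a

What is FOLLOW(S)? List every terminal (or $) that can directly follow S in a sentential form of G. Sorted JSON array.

FIRST sets, iterate to fixpoint:
pass 1:
  A via A→c a: +{c}
  S via S→b A: +{b}
  S via S→d b: +{d}
  S: {b,d}  A: {c}
pass 2: (no change)
  S: {b,d}  A: {c}

FOLLOW sets:
initialize: $ ∈ FOLLOW(S)
iter 1:
  S→S a: FOLLOW(S) ⊇ FIRST(a) = {a}; new: +{a}
  S→b A: FOLLOW(A) ⊇ FOLLOW(S) ⊇ {$,a}; new: +{$,a}
  FOLLOW(S)={$,a}  FOLLOW(A)={$,a}
iter 2: (stable)
  FOLLOW(S)={$,a}  FOLLOW(A)={$,a}

FOLLOW(S) = ["$", "a"]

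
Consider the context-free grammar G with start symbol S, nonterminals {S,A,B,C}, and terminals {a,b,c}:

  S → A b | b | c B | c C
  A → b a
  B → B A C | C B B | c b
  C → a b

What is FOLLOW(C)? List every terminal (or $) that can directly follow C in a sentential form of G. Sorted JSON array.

Compute FIRST by fixpoint:
iter 1:
  A via A→b a: +{b}
  B via B→c b: +{c}
  C via C→a b: +{a}
  S via S→A b: +{b}
  S via S→c B: +{c}
  FIRST[S]={b,c}  FIRST[A]={b}  FIRST[B]={c}  FIRST[C]={a}
iter 2:
  B via B→C B B: +{a}
  FIRST[S]={b,c}  FIRST[A]={b}  FIRST[B]={a,c}  FIRST[C]={a}
iter 3: (stable)
  FIRST[S]={b,c}  FIRST[A]={b}  FIRST[B]={a,c}  FIRST[C]={a}

FOLLOW iteration:
seed FOLLOW(S) with $
[1]
  B→B A C: FOLLOW(B) ⊇ FIRST(A) = {b}; new: +{b}
  B→B A C: FOLLOW(A) ⊇ FIRST(C) = {a}; new: +{a}
  B→B A C: FOLLOW(C) ⊇ FOLLOW(B) ⊇ {b}; new: +{b}
  B→C B B: FOLLOW(C) ⊇ FIRST(B) = {a,c}; new: +{a,c}
  B→C B B: FOLLOW(B) ⊇ FIRST(B) = {a,c}; new: +{a,c}
  S→A b: FOLLOW(A) ⊇ FIRST(b) = {b}; new: +{b}
  S→c B: FOLLOW(B) ⊇ FOLLOW(S) ⊇ {$}; new: +{$}
  S→c C: FOLLOW(C) ⊇ FOLLOW(S) ⊇ {$}; new: +{$}
  FOLLOW(S)={$}  FOLLOW(A)={a,b}  FOLLOW(B)={$,a,b,c}  FOLLOW(C)={$,a,b,c}
[2] (no change)
  FOLLOW(S)={$}  FOLLOW(A)={a,b}  FOLLOW(B)={$,a,b,c}  FOLLOW(C)={$,a,b,c}

FOLLOW(C) = ["$", "a", "b", "c"]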